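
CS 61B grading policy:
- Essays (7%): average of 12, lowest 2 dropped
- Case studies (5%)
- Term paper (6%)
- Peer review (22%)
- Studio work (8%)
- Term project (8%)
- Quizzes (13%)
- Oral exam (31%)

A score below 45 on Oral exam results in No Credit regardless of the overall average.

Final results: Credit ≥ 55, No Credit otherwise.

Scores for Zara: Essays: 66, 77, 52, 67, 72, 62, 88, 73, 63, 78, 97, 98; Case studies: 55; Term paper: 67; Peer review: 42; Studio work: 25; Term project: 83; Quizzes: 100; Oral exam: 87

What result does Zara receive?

Credit

Essays: drop 52, 62 → average of remaining 10 = 779/10 = 77.9
Oral exam score 87 ≥ 45: minimum met.
Weighted total:
  Essays 77.9 × 0.07 = 5.453
  Case studies 55 × 0.05 = 2.75
  Term paper 67 × 0.06 = 4.02
  Peer review 42 × 0.22 = 9.24
  Studio work 25 × 0.08 = 2
  Term project 83 × 0.08 = 6.64
  Quizzes 100 × 0.13 = 13
  Oral exam 87 × 0.31 = 26.97
Sum = 70.073
70.073 ≥ 55 → Credit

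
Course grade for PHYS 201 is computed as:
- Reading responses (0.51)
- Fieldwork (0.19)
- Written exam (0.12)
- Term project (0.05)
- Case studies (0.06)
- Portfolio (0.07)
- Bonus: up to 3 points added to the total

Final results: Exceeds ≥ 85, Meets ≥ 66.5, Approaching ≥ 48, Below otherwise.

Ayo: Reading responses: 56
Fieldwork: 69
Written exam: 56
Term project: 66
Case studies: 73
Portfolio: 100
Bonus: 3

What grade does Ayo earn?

Weighted total:
  Reading responses 56 × 0.51 = 28.56
  Fieldwork 69 × 0.19 = 13.11
  Written exam 56 × 0.12 = 6.72
  Term project 66 × 0.05 = 3.3
  Case studies 73 × 0.06 = 4.38
  Portfolio 100 × 0.07 = 7
Sum = 63.07
Bonus: 63.07 + 3 = 66.07
66.07 is ≥ 48 and < 66.5 → Approaching

Approaching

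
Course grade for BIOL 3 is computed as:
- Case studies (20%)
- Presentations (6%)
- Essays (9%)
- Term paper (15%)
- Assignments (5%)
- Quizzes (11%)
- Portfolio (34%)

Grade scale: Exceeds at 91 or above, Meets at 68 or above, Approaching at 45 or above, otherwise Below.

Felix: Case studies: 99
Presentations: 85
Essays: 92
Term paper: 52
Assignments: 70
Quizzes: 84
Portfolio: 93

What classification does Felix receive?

Weighted total:
  Case studies 99 × 0.2 = 19.8
  Presentations 85 × 0.06 = 5.1
  Essays 92 × 0.09 = 8.28
  Term paper 52 × 0.15 = 7.8
  Assignments 70 × 0.05 = 3.5
  Quizzes 84 × 0.11 = 9.24
  Portfolio 93 × 0.34 = 31.62
Sum = 85.34
85.34 is ≥ 68 and < 91 → Meets

Meets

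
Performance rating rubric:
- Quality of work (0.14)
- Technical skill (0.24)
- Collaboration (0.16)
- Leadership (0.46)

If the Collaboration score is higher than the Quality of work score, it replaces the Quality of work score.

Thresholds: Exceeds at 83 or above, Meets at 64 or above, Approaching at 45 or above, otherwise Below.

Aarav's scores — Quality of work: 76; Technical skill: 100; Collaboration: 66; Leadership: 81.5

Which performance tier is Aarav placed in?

Meets

Collaboration (66) ≤ Quality of work (76), so Quality of work stays at 76.
Weighted total:
  Quality of work 76 × 0.14 = 10.64
  Technical skill 100 × 0.24 = 24
  Collaboration 66 × 0.16 = 10.56
  Leadership 81.5 × 0.46 = 37.49
Sum = 82.69
82.69 is ≥ 64 and < 83 → Meets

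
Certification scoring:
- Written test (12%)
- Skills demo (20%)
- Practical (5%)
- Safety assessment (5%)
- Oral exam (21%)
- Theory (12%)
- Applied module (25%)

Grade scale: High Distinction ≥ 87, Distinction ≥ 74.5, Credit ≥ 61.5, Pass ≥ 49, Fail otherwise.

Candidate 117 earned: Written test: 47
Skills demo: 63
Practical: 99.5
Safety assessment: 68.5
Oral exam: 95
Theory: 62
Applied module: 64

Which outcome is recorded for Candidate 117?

Credit

Weighted total:
  Written test 47 × 0.12 = 5.64
  Skills demo 63 × 0.2 = 12.6
  Practical 99.5 × 0.05 = 4.975
  Safety assessment 68.5 × 0.05 = 3.425
  Oral exam 95 × 0.21 = 19.95
  Theory 62 × 0.12 = 7.44
  Applied module 64 × 0.25 = 16
Sum = 70.03
70.03 is ≥ 61.5 and < 74.5 → Credit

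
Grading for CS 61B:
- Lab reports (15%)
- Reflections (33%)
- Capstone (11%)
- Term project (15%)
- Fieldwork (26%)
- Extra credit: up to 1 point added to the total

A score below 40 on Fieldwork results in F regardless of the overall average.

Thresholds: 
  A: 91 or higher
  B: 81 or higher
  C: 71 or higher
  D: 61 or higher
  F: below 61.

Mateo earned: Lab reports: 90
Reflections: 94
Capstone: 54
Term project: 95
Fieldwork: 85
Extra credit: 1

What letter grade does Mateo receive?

Fieldwork score 85 ≥ 40: minimum met.
Weighted total:
  Lab reports 90 × 0.15 = 13.5
  Reflections 94 × 0.33 = 31.02
  Capstone 54 × 0.11 = 5.94
  Term project 95 × 0.15 = 14.25
  Fieldwork 85 × 0.26 = 22.1
Sum = 86.81
Extra credit: 86.81 + 1 = 87.81
87.81 is ≥ 81 and < 91 → B

B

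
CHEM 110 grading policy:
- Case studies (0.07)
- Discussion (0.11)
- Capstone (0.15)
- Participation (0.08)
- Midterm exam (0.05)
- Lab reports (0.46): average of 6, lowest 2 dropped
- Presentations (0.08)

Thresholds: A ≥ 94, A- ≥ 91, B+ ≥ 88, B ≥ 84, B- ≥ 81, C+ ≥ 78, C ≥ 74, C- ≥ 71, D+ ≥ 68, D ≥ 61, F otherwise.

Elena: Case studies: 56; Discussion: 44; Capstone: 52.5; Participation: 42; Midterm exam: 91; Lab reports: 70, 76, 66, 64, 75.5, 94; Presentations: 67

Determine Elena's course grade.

D

Lab reports: drop 64, 66 → average of remaining 4 = 315.5/4 = 78.875
Weighted total:
  Case studies 56 × 0.07 = 3.92
  Discussion 44 × 0.11 = 4.84
  Capstone 52.5 × 0.15 = 7.875
  Participation 42 × 0.08 = 3.36
  Midterm exam 91 × 0.05 = 4.55
  Lab reports 78.875 × 0.46 = 36.2825
  Presentations 67 × 0.08 = 5.36
Sum = 66.1875
66.1875 is ≥ 61 and < 68 → D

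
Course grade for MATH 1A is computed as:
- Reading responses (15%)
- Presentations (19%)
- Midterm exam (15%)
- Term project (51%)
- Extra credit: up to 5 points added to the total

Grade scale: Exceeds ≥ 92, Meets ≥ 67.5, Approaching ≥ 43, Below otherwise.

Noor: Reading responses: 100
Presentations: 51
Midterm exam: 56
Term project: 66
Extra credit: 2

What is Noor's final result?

Weighted total:
  Reading responses 100 × 0.15 = 15
  Presentations 51 × 0.19 = 9.69
  Midterm exam 56 × 0.15 = 8.4
  Term project 66 × 0.51 = 33.66
Sum = 66.75
Extra credit: 66.75 + 2 = 68.75
68.75 is ≥ 67.5 and < 92 → Meets

Meets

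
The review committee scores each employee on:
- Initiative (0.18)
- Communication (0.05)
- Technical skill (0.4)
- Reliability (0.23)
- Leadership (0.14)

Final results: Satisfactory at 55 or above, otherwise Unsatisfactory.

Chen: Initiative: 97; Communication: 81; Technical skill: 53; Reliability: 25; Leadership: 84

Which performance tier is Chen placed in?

Weighted total:
  Initiative 97 × 0.18 = 17.46
  Communication 81 × 0.05 = 4.05
  Technical skill 53 × 0.4 = 21.2
  Reliability 25 × 0.23 = 5.75
  Leadership 84 × 0.14 = 11.76
Sum = 60.22
60.22 ≥ 55 → Satisfactory

Satisfactory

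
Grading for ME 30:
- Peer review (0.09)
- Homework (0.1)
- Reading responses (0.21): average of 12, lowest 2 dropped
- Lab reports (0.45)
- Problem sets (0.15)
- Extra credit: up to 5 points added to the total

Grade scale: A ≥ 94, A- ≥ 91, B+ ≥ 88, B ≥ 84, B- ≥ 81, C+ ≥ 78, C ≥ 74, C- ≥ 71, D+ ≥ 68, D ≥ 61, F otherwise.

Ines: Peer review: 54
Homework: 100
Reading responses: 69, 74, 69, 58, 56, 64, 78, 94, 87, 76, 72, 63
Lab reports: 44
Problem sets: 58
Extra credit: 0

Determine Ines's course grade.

Reading responses: drop 56, 58 → average of remaining 10 = 746/10 = 74.6
Weighted total:
  Peer review 54 × 0.09 = 4.86
  Homework 100 × 0.1 = 10
  Reading responses 74.6 × 0.21 = 15.666
  Lab reports 44 × 0.45 = 19.8
  Problem sets 58 × 0.15 = 8.7
Sum = 59.026
Extra credit: 59.026 + 0 = 59.026
59.026 < 61 → F

F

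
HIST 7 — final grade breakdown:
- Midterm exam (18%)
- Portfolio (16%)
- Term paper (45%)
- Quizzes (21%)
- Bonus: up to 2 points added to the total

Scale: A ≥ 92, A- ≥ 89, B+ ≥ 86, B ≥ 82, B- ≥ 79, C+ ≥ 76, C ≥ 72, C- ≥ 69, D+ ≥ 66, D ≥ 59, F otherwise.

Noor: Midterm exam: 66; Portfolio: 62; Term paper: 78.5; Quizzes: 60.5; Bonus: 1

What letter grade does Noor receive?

C-

Weighted total:
  Midterm exam 66 × 0.18 = 11.88
  Portfolio 62 × 0.16 = 9.92
  Term paper 78.5 × 0.45 = 35.325
  Quizzes 60.5 × 0.21 = 12.705
Sum = 69.83
Bonus: 69.83 + 1 = 70.83
70.83 is ≥ 69 and < 72 → C-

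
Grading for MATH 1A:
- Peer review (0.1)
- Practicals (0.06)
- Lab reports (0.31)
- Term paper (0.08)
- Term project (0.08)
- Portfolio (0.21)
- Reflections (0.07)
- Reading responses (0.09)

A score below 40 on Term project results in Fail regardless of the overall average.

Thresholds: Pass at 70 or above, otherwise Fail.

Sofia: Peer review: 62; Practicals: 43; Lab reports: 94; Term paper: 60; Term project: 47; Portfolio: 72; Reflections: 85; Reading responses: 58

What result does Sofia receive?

Pass

Term project score 47 ≥ 40: minimum met.
Weighted total:
  Peer review 62 × 0.1 = 6.2
  Practicals 43 × 0.06 = 2.58
  Lab reports 94 × 0.31 = 29.14
  Term paper 60 × 0.08 = 4.8
  Term project 47 × 0.08 = 3.76
  Portfolio 72 × 0.21 = 15.12
  Reflections 85 × 0.07 = 5.95
  Reading responses 58 × 0.09 = 5.22
Sum = 72.77
72.77 ≥ 70 → Pass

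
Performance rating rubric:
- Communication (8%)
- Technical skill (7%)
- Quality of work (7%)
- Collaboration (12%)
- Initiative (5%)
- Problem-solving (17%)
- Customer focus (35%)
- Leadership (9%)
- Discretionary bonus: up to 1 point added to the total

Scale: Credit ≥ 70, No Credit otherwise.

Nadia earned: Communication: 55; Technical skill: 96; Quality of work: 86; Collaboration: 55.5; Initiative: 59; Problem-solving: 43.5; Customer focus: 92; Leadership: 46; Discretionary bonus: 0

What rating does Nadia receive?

Credit

Weighted total:
  Communication 55 × 0.08 = 4.4
  Technical skill 96 × 0.07 = 6.72
  Quality of work 86 × 0.07 = 6.02
  Collaboration 55.5 × 0.12 = 6.66
  Initiative 59 × 0.05 = 2.95
  Problem-solving 43.5 × 0.17 = 7.395
  Customer focus 92 × 0.35 = 32.2
  Leadership 46 × 0.09 = 4.14
Sum = 70.485
Discretionary bonus: 70.485 + 0 = 70.485
70.485 ≥ 70 → Credit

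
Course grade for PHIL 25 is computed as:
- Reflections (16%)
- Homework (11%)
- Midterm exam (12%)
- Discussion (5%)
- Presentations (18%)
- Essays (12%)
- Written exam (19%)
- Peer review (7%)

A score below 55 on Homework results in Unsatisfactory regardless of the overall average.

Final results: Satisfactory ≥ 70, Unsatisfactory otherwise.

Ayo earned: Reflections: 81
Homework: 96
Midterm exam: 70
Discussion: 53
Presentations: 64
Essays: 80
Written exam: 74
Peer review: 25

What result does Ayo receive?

Satisfactory

Homework score 96 ≥ 55: minimum met.
Weighted total:
  Reflections 81 × 0.16 = 12.96
  Homework 96 × 0.11 = 10.56
  Midterm exam 70 × 0.12 = 8.4
  Discussion 53 × 0.05 = 2.65
  Presentations 64 × 0.18 = 11.52
  Essays 80 × 0.12 = 9.6
  Written exam 74 × 0.19 = 14.06
  Peer review 25 × 0.07 = 1.75
Sum = 71.5
71.5 ≥ 70 → Satisfactory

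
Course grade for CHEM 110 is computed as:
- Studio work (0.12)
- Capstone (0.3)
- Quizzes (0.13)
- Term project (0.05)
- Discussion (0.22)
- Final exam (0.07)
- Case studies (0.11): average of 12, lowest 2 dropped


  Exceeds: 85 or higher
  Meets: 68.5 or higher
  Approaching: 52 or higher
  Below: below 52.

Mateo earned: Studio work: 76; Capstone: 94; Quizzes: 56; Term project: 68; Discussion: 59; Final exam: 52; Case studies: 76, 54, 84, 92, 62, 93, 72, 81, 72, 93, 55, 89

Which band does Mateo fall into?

Case studies: drop 54, 55 → average of remaining 10 = 814/10 = 81.4
Weighted total:
  Studio work 76 × 0.12 = 9.12
  Capstone 94 × 0.3 = 28.2
  Quizzes 56 × 0.13 = 7.28
  Term project 68 × 0.05 = 3.4
  Discussion 59 × 0.22 = 12.98
  Final exam 52 × 0.07 = 3.64
  Case studies 81.4 × 0.11 = 8.954
Sum = 73.574
73.574 is ≥ 68.5 and < 85 → Meets

Meets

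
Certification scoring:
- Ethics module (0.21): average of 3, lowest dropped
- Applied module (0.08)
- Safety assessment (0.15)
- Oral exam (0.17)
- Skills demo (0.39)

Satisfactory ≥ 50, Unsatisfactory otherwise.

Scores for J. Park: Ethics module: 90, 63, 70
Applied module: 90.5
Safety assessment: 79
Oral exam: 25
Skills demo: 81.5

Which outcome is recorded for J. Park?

Ethics module: drop 63 → average of remaining 2 = 160/2 = 80
Weighted total:
  Ethics module 80 × 0.21 = 16.8
  Applied module 90.5 × 0.08 = 7.24
  Safety assessment 79 × 0.15 = 11.85
  Oral exam 25 × 0.17 = 4.25
  Skills demo 81.5 × 0.39 = 31.785
Sum = 71.925
71.925 ≥ 50 → Satisfactory

Satisfactory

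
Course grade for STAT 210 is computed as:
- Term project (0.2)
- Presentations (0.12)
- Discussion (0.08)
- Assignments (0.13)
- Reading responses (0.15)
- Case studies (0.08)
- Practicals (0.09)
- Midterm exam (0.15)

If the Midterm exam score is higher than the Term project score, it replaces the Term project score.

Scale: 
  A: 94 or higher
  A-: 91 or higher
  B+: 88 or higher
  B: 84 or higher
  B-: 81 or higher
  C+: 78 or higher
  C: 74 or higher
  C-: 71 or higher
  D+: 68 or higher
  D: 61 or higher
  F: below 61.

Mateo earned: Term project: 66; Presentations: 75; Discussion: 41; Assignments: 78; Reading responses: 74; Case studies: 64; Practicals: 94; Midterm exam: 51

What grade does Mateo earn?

D

Midterm exam (51) ≤ Term project (66), so Term project stays at 66.
Weighted total:
  Term project 66 × 0.2 = 13.2
  Presentations 75 × 0.12 = 9
  Discussion 41 × 0.08 = 3.28
  Assignments 78 × 0.13 = 10.14
  Reading responses 74 × 0.15 = 11.1
  Case studies 64 × 0.08 = 5.12
  Practicals 94 × 0.09 = 8.46
  Midterm exam 51 × 0.15 = 7.65
Sum = 67.95
67.95 is ≥ 61 and < 68 → D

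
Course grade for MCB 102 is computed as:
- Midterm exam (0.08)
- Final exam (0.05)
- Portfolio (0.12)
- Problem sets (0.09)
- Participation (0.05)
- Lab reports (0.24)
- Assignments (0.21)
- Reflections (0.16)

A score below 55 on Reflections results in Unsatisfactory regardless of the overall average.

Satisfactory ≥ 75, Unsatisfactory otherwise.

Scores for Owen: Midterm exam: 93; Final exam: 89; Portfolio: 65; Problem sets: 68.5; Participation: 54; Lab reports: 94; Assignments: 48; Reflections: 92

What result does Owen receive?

Satisfactory

Reflections score 92 ≥ 55: minimum met.
Weighted total:
  Midterm exam 93 × 0.08 = 7.44
  Final exam 89 × 0.05 = 4.45
  Portfolio 65 × 0.12 = 7.8
  Problem sets 68.5 × 0.09 = 6.165
  Participation 54 × 0.05 = 2.7
  Lab reports 94 × 0.24 = 22.56
  Assignments 48 × 0.21 = 10.08
  Reflections 92 × 0.16 = 14.72
Sum = 75.915
75.915 ≥ 75 → Satisfactory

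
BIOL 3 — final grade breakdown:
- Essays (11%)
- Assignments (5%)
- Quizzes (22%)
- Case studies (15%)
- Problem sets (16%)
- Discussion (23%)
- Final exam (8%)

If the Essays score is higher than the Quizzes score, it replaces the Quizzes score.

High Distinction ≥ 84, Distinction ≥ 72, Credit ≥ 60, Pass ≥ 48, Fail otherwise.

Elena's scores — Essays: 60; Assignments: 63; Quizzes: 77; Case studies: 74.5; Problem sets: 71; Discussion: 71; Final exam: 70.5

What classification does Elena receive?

Credit

Essays (60) ≤ Quizzes (77), so Quizzes stays at 77.
Weighted total:
  Essays 60 × 0.11 = 6.6
  Assignments 63 × 0.05 = 3.15
  Quizzes 77 × 0.22 = 16.94
  Case studies 74.5 × 0.15 = 11.175
  Problem sets 71 × 0.16 = 11.36
  Discussion 71 × 0.23 = 16.33
  Final exam 70.5 × 0.08 = 5.64
Sum = 71.195
71.195 is ≥ 60 and < 72 → Credit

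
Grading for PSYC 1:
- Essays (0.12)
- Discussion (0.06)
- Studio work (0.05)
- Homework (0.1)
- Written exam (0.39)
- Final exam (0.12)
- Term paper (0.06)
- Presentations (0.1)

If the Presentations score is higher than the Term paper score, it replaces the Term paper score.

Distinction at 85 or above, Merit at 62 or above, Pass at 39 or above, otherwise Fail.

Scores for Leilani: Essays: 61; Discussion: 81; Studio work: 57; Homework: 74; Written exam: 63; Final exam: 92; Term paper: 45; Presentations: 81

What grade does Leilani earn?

Presentations (81) > Term paper (45), so Term paper counts as 81.
Weighted total:
  Essays 61 × 0.12 = 7.32
  Discussion 81 × 0.06 = 4.86
  Studio work 57 × 0.05 = 2.85
  Homework 74 × 0.1 = 7.4
  Written exam 63 × 0.39 = 24.57
  Final exam 92 × 0.12 = 11.04
  Term paper 81 × 0.06 = 4.86
  Presentations 81 × 0.1 = 8.1
Sum = 71
71 is ≥ 62 and < 85 → Merit

Merit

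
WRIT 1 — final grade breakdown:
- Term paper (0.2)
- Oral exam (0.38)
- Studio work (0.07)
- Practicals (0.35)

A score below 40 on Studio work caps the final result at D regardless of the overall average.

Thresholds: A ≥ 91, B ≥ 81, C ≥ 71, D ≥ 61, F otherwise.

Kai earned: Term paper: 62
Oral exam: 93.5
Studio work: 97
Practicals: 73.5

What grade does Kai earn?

Studio work score 97 ≥ 40: minimum met.
Weighted total:
  Term paper 62 × 0.2 = 12.4
  Oral exam 93.5 × 0.38 = 35.53
  Studio work 97 × 0.07 = 6.79
  Practicals 73.5 × 0.35 = 25.725
Sum = 80.445
80.445 is ≥ 71 and < 81 → C

C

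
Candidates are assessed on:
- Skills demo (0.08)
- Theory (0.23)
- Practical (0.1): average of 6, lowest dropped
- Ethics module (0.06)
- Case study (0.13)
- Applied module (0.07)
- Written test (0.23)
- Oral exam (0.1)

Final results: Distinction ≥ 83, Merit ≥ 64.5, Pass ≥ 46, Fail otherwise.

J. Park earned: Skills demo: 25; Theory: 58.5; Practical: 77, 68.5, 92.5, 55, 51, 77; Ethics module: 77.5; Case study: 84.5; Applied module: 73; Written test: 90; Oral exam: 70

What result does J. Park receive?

Merit

Practical: drop 51 → average of remaining 5 = 370/5 = 74
Weighted total:
  Skills demo 25 × 0.08 = 2
  Theory 58.5 × 0.23 = 13.455
  Practical 74 × 0.1 = 7.4
  Ethics module 77.5 × 0.06 = 4.65
  Case study 84.5 × 0.13 = 10.985
  Applied module 73 × 0.07 = 5.11
  Written test 90 × 0.23 = 20.7
  Oral exam 70 × 0.1 = 7
Sum = 71.3
71.3 is ≥ 64.5 and < 83 → Merit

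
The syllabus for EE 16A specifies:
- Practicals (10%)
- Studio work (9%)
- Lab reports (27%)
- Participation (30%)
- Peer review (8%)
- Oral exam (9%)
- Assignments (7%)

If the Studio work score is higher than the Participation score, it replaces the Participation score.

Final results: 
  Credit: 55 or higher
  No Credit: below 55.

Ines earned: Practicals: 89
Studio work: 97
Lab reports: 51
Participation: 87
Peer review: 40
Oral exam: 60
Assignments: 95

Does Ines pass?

Studio work (97) > Participation (87), so Participation counts as 97.
Weighted total:
  Practicals 89 × 0.1 = 8.9
  Studio work 97 × 0.09 = 8.73
  Lab reports 51 × 0.27 = 13.77
  Participation 97 × 0.3 = 29.1
  Peer review 40 × 0.08 = 3.2
  Oral exam 60 × 0.09 = 5.4
  Assignments 95 × 0.07 = 6.65
Sum = 75.75
75.75 ≥ 55 → Credit

Credit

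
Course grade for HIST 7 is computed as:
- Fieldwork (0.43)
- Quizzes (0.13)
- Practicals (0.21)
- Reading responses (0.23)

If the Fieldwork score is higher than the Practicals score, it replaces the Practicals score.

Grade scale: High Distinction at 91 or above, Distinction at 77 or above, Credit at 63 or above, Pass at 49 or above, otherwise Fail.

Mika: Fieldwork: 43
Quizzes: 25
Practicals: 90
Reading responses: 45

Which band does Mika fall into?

Pass

Fieldwork (43) ≤ Practicals (90), so Practicals stays at 90.
Weighted total:
  Fieldwork 43 × 0.43 = 18.49
  Quizzes 25 × 0.13 = 3.25
  Practicals 90 × 0.21 = 18.9
  Reading responses 45 × 0.23 = 10.35
Sum = 50.99
50.99 is ≥ 49 and < 63 → Pass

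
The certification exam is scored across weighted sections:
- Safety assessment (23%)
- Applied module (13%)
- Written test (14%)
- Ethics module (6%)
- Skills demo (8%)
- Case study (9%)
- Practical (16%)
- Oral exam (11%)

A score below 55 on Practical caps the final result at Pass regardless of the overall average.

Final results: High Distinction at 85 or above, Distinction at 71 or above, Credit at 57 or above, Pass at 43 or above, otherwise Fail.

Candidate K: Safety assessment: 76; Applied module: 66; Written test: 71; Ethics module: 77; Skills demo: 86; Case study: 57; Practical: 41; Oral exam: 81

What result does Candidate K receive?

Practical score 41 < 55: minimum not met.
Weighted total:
  Safety assessment 76 × 0.23 = 17.48
  Applied module 66 × 0.13 = 8.58
  Written test 71 × 0.14 = 9.94
  Ethics module 77 × 0.06 = 4.62
  Skills demo 86 × 0.08 = 6.88
  Case study 57 × 0.09 = 5.13
  Practical 41 × 0.16 = 6.56
  Oral exam 81 × 0.11 = 8.91
Sum = 68.1
68.1 would be Credit; cap at Pass applies → Pass.

Pass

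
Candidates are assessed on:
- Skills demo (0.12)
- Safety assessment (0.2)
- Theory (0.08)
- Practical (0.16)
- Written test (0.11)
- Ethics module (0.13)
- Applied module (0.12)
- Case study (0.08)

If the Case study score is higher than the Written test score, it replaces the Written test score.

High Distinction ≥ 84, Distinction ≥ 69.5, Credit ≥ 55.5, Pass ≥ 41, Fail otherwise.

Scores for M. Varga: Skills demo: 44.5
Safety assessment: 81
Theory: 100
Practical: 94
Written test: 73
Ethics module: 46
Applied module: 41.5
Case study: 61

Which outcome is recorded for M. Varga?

Case study (61) ≤ Written test (73), so Written test stays at 73.
Weighted total:
  Skills demo 44.5 × 0.12 = 5.34
  Safety assessment 81 × 0.2 = 16.2
  Theory 100 × 0.08 = 8
  Practical 94 × 0.16 = 15.04
  Written test 73 × 0.11 = 8.03
  Ethics module 46 × 0.13 = 5.98
  Applied module 41.5 × 0.12 = 4.98
  Case study 61 × 0.08 = 4.88
Sum = 68.45
68.45 is ≥ 55.5 and < 69.5 → Credit

Credit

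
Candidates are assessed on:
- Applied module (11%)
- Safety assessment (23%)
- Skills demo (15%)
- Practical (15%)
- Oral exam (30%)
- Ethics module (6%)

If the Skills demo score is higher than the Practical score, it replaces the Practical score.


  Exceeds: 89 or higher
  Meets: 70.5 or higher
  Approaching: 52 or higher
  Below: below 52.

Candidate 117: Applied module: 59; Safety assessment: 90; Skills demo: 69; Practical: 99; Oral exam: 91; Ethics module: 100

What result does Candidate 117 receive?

Skills demo (69) ≤ Practical (99), so Practical stays at 99.
Weighted total:
  Applied module 59 × 0.11 = 6.49
  Safety assessment 90 × 0.23 = 20.7
  Skills demo 69 × 0.15 = 10.35
  Practical 99 × 0.15 = 14.85
  Oral exam 91 × 0.3 = 27.3
  Ethics module 100 × 0.06 = 6
Sum = 85.69
85.69 is ≥ 70.5 and < 89 → Meets

Meets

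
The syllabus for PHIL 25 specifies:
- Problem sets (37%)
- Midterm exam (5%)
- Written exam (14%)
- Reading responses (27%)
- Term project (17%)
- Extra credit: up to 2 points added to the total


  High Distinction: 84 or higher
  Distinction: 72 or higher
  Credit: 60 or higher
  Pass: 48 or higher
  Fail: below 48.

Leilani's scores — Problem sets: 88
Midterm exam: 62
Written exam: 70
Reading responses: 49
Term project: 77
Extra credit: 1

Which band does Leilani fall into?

Distinction

Weighted total:
  Problem sets 88 × 0.37 = 32.56
  Midterm exam 62 × 0.05 = 3.1
  Written exam 70 × 0.14 = 9.8
  Reading responses 49 × 0.27 = 13.23
  Term project 77 × 0.17 = 13.09
Sum = 71.78
Extra credit: 71.78 + 1 = 72.78
72.78 is ≥ 72 and < 84 → Distinction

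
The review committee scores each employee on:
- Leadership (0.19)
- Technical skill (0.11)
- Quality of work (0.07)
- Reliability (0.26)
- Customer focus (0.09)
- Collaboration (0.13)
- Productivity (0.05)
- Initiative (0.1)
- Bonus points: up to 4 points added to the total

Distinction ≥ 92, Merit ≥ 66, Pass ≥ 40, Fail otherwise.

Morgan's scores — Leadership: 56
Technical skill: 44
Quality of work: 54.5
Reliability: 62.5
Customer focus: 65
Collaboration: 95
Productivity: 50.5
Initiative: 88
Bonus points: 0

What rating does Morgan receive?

Pass

Weighted total:
  Leadership 56 × 0.19 = 10.64
  Technical skill 44 × 0.11 = 4.84
  Quality of work 54.5 × 0.07 = 3.815
  Reliability 62.5 × 0.26 = 16.25
  Customer focus 65 × 0.09 = 5.85
  Collaboration 95 × 0.13 = 12.35
  Productivity 50.5 × 0.05 = 2.525
  Initiative 88 × 0.1 = 8.8
Sum = 65.07
Bonus points: 65.07 + 0 = 65.07
65.07 is ≥ 40 and < 66 → Pass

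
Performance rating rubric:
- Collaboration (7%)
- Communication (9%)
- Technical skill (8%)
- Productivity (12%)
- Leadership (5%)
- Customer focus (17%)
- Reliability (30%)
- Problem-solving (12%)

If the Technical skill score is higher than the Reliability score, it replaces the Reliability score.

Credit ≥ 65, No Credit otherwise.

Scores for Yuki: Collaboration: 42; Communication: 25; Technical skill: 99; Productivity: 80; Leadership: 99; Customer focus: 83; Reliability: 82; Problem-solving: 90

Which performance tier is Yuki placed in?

Credit

Technical skill (99) > Reliability (82), so Reliability counts as 99.
Weighted total:
  Collaboration 42 × 0.07 = 2.94
  Communication 25 × 0.09 = 2.25
  Technical skill 99 × 0.08 = 7.92
  Productivity 80 × 0.12 = 9.6
  Leadership 99 × 0.05 = 4.95
  Customer focus 83 × 0.17 = 14.11
  Reliability 99 × 0.3 = 29.7
  Problem-solving 90 × 0.12 = 10.8
Sum = 82.27
82.27 ≥ 65 → Credit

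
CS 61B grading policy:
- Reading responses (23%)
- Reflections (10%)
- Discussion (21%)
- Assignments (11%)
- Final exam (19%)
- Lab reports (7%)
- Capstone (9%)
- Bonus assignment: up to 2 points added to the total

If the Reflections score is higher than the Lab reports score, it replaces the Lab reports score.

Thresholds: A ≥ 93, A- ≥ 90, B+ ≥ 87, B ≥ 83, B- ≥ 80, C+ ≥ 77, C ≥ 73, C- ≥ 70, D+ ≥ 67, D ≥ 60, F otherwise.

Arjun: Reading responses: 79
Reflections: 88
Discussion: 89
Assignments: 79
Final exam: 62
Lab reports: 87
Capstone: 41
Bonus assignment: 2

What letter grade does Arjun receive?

C+

Reflections (88) > Lab reports (87), so Lab reports counts as 88.
Weighted total:
  Reading responses 79 × 0.23 = 18.17
  Reflections 88 × 0.1 = 8.8
  Discussion 89 × 0.21 = 18.69
  Assignments 79 × 0.11 = 8.69
  Final exam 62 × 0.19 = 11.78
  Lab reports 88 × 0.07 = 6.16
  Capstone 41 × 0.09 = 3.69
Sum = 75.98
Bonus assignment: 75.98 + 2 = 77.98
77.98 is ≥ 77 and < 80 → C+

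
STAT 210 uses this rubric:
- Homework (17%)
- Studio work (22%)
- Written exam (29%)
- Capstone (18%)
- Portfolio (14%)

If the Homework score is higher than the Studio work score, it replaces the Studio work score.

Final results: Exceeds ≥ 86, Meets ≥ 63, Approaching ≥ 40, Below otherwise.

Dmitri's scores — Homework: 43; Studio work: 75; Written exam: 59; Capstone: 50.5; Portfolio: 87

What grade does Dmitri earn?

Homework (43) ≤ Studio work (75), so Studio work stays at 75.
Weighted total:
  Homework 43 × 0.17 = 7.31
  Studio work 75 × 0.22 = 16.5
  Written exam 59 × 0.29 = 17.11
  Capstone 50.5 × 0.18 = 9.09
  Portfolio 87 × 0.14 = 12.18
Sum = 62.19
62.19 is ≥ 40 and < 63 → Approaching

Approaching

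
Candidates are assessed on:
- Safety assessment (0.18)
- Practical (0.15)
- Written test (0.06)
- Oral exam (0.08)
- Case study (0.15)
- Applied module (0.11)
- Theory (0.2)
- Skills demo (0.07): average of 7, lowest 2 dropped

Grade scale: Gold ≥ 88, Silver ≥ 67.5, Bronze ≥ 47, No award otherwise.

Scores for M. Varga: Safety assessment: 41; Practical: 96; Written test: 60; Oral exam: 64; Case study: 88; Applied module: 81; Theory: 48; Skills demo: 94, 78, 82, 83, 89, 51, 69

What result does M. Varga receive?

Skills demo: drop 51, 69 → average of remaining 5 = 426/5 = 85.2
Weighted total:
  Safety assessment 41 × 0.18 = 7.38
  Practical 96 × 0.15 = 14.4
  Written test 60 × 0.06 = 3.6
  Oral exam 64 × 0.08 = 5.12
  Case study 88 × 0.15 = 13.2
  Applied module 81 × 0.11 = 8.91
  Theory 48 × 0.2 = 9.6
  Skills demo 85.2 × 0.07 = 5.964
Sum = 68.174
68.174 is ≥ 67.5 and < 88 → Silver

Silver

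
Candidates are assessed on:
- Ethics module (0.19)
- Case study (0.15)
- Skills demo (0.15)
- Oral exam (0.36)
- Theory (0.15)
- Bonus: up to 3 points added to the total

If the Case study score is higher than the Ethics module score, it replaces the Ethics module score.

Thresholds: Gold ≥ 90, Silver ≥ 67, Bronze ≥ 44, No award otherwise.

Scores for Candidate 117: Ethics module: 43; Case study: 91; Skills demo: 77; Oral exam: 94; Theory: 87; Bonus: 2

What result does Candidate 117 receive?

Gold

Case study (91) > Ethics module (43), so Ethics module counts as 91.
Weighted total:
  Ethics module 91 × 0.19 = 17.29
  Case study 91 × 0.15 = 13.65
  Skills demo 77 × 0.15 = 11.55
  Oral exam 94 × 0.36 = 33.84
  Theory 87 × 0.15 = 13.05
Sum = 89.38
Bonus: 89.38 + 2 = 91.38
91.38 ≥ 90 → Gold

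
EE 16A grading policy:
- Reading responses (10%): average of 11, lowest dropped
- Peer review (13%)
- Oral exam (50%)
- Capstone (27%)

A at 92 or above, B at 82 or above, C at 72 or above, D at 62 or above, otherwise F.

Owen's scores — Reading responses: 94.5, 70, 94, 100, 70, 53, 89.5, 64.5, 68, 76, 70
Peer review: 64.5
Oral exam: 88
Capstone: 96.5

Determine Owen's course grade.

Reading responses: drop 53 → average of remaining 10 = 796.5/10 = 79.65
Weighted total:
  Reading responses 79.65 × 0.1 = 7.965
  Peer review 64.5 × 0.13 = 8.385
  Oral exam 88 × 0.5 = 44
  Capstone 96.5 × 0.27 = 26.055
Sum = 86.405
86.405 is ≥ 82 and < 92 → B

B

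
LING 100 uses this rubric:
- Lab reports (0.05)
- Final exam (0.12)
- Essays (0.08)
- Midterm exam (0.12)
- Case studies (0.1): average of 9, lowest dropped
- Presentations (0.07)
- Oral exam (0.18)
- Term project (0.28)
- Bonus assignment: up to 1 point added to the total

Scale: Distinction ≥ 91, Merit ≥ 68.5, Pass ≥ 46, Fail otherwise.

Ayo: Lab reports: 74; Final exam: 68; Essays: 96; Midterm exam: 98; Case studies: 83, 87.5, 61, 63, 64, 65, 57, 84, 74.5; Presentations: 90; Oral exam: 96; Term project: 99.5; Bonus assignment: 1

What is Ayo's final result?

Case studies: drop 57 → average of remaining 8 = 582/8 = 72.75
Weighted total:
  Lab reports 74 × 0.05 = 3.7
  Final exam 68 × 0.12 = 8.16
  Essays 96 × 0.08 = 7.68
  Midterm exam 98 × 0.12 = 11.76
  Case studies 72.75 × 0.1 = 7.275
  Presentations 90 × 0.07 = 6.3
  Oral exam 96 × 0.18 = 17.28
  Term project 99.5 × 0.28 = 27.86
Sum = 90.015
Bonus assignment: 90.015 + 1 = 91.015
91.015 ≥ 91 → Distinction

Distinction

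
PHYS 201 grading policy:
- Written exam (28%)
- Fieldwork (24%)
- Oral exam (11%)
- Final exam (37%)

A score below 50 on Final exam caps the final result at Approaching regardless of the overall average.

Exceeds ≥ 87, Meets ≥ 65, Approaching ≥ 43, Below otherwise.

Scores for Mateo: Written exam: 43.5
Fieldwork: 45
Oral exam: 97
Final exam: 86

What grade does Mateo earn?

Meets

Final exam score 86 ≥ 50: minimum met.
Weighted total:
  Written exam 43.5 × 0.28 = 12.18
  Fieldwork 45 × 0.24 = 10.8
  Oral exam 97 × 0.11 = 10.67
  Final exam 86 × 0.37 = 31.82
Sum = 65.47
65.47 is ≥ 65 and < 87 → Meets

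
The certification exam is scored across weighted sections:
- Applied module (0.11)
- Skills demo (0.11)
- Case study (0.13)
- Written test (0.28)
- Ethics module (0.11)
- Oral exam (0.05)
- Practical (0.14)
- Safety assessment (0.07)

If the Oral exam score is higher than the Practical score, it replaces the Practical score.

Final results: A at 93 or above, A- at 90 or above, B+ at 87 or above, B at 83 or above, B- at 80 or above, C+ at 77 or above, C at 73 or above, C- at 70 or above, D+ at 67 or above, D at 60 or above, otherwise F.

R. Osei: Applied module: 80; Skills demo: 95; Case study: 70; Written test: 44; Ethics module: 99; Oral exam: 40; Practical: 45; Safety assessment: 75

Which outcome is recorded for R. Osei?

Oral exam (40) ≤ Practical (45), so Practical stays at 45.
Weighted total:
  Applied module 80 × 0.11 = 8.8
  Skills demo 95 × 0.11 = 10.45
  Case study 70 × 0.13 = 9.1
  Written test 44 × 0.28 = 12.32
  Ethics module 99 × 0.11 = 10.89
  Oral exam 40 × 0.05 = 2
  Practical 45 × 0.14 = 6.3
  Safety assessment 75 × 0.07 = 5.25
Sum = 65.11
65.11 is ≥ 60 and < 67 → D

D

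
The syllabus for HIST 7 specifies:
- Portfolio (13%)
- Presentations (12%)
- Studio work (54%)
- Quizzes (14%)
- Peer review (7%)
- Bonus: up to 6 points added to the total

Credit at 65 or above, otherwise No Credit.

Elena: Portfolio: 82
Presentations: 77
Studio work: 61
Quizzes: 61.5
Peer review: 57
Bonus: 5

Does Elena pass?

Credit

Weighted total:
  Portfolio 82 × 0.13 = 10.66
  Presentations 77 × 0.12 = 9.24
  Studio work 61 × 0.54 = 32.94
  Quizzes 61.5 × 0.14 = 8.61
  Peer review 57 × 0.07 = 3.99
Sum = 65.44
Bonus: 65.44 + 5 = 70.44
70.44 ≥ 65 → Credit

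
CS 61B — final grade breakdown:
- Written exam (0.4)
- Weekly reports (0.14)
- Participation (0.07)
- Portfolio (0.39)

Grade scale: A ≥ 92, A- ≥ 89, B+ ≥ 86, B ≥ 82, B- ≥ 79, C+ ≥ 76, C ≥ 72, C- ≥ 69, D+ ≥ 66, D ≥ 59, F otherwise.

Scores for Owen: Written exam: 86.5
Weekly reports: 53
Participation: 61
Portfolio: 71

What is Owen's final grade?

Weighted total:
  Written exam 86.5 × 0.4 = 34.6
  Weekly reports 53 × 0.14 = 7.42
  Participation 61 × 0.07 = 4.27
  Portfolio 71 × 0.39 = 27.69
Sum = 73.98
73.98 is ≥ 72 and < 76 → C

C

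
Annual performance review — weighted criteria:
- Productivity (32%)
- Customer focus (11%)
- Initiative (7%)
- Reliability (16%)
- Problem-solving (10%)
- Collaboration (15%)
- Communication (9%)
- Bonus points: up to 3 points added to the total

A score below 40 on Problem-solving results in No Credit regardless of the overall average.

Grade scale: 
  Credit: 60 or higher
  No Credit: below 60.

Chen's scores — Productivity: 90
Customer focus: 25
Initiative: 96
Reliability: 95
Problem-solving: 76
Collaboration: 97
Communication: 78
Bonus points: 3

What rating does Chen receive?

Credit

Problem-solving score 76 ≥ 40: minimum met.
Weighted total:
  Productivity 90 × 0.32 = 28.8
  Customer focus 25 × 0.11 = 2.75
  Initiative 96 × 0.07 = 6.72
  Reliability 95 × 0.16 = 15.2
  Problem-solving 76 × 0.1 = 7.6
  Collaboration 97 × 0.15 = 14.55
  Communication 78 × 0.09 = 7.02
Sum = 82.64
Bonus points: 82.64 + 3 = 85.64
85.64 ≥ 60 → Credit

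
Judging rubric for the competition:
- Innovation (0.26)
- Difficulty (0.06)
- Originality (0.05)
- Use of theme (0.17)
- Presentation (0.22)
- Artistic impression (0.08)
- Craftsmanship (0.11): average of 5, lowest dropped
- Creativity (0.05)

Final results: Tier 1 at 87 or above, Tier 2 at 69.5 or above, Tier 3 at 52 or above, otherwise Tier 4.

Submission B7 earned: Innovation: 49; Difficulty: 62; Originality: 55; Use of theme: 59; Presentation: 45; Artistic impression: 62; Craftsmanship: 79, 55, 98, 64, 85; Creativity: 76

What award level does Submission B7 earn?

Tier 3

Craftsmanship: drop 55 → average of remaining 4 = 326/4 = 81.5
Weighted total:
  Innovation 49 × 0.26 = 12.74
  Difficulty 62 × 0.06 = 3.72
  Originality 55 × 0.05 = 2.75
  Use of theme 59 × 0.17 = 10.03
  Presentation 45 × 0.22 = 9.9
  Artistic impression 62 × 0.08 = 4.96
  Craftsmanship 81.5 × 0.11 = 8.965
  Creativity 76 × 0.05 = 3.8
Sum = 56.865
56.865 is ≥ 52 and < 69.5 → Tier 3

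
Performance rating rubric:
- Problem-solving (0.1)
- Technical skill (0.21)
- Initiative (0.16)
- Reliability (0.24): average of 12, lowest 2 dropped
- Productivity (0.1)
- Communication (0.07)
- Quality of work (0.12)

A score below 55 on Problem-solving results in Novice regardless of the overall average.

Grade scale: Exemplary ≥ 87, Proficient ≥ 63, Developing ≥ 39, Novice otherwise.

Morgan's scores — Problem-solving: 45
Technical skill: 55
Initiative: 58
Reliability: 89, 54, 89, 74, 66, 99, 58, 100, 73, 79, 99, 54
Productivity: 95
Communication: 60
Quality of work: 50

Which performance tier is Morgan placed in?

Reliability: drop 54, 54 → average of remaining 10 = 826/10 = 82.6
Problem-solving score 45 < 55: minimum not met.
Weighted total:
  Problem-solving 45 × 0.1 = 4.5
  Technical skill 55 × 0.21 = 11.55
  Initiative 58 × 0.16 = 9.28
  Reliability 82.6 × 0.24 = 19.824
  Productivity 95 × 0.1 = 9.5
  Communication 60 × 0.07 = 4.2
  Quality of work 50 × 0.12 = 6
Sum = 64.854
Because the Problem-solving minimum was not met, the result is Novice.

Novice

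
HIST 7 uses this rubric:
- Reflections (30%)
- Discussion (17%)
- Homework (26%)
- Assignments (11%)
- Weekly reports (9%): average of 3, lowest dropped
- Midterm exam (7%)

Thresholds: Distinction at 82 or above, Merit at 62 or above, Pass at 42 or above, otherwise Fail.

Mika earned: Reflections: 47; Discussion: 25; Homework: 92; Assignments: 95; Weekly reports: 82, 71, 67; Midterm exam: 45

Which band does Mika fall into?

Merit

Weekly reports: drop 67 → average of remaining 2 = 153/2 = 76.5
Weighted total:
  Reflections 47 × 0.3 = 14.1
  Discussion 25 × 0.17 = 4.25
  Homework 92 × 0.26 = 23.92
  Assignments 95 × 0.11 = 10.45
  Weekly reports 76.5 × 0.09 = 6.885
  Midterm exam 45 × 0.07 = 3.15
Sum = 62.755
62.755 is ≥ 62 and < 82 → Merit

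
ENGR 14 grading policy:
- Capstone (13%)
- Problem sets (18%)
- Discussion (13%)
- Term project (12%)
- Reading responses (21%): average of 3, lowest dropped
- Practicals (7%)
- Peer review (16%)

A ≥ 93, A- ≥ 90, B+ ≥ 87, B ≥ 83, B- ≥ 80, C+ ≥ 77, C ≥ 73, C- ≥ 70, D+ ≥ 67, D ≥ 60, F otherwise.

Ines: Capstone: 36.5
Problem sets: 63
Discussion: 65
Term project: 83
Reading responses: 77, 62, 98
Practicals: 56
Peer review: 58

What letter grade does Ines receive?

Reading responses: drop 62 → average of remaining 2 = 175/2 = 87.5
Weighted total:
  Capstone 36.5 × 0.13 = 4.745
  Problem sets 63 × 0.18 = 11.34
  Discussion 65 × 0.13 = 8.45
  Term project 83 × 0.12 = 9.96
  Reading responses 87.5 × 0.21 = 18.375
  Practicals 56 × 0.07 = 3.92
  Peer review 58 × 0.16 = 9.28
Sum = 66.07
66.07 is ≥ 60 and < 67 → D

D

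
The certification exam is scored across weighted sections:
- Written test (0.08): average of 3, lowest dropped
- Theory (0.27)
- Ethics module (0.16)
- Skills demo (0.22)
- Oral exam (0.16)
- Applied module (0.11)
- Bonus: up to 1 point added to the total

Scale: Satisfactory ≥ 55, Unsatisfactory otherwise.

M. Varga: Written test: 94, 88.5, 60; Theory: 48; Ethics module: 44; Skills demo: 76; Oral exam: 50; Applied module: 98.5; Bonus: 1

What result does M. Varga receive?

Satisfactory

Written test: drop 60 → average of remaining 2 = 182.5/2 = 91.25
Weighted total:
  Written test 91.25 × 0.08 = 7.3
  Theory 48 × 0.27 = 12.96
  Ethics module 44 × 0.16 = 7.04
  Skills demo 76 × 0.22 = 16.72
  Oral exam 50 × 0.16 = 8
  Applied module 98.5 × 0.11 = 10.835
Sum = 62.855
Bonus: 62.855 + 1 = 63.855
63.855 ≥ 55 → Satisfactory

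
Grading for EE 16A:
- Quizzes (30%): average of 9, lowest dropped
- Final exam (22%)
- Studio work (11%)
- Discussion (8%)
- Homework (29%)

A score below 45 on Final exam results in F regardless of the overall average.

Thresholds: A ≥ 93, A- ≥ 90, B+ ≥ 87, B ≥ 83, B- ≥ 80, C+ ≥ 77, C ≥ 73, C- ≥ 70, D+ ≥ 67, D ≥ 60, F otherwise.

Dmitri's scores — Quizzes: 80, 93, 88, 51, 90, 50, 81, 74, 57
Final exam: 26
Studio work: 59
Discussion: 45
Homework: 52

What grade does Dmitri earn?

F

Quizzes: drop 50 → average of remaining 8 = 614/8 = 76.75
Final exam score 26 < 45: minimum not met.
Weighted total:
  Quizzes 76.75 × 0.3 = 23.025
  Final exam 26 × 0.22 = 5.72
  Studio work 59 × 0.11 = 6.49
  Discussion 45 × 0.08 = 3.6
  Homework 52 × 0.29 = 15.08
Sum = 53.915
Because the Final exam minimum was not met, the result is F.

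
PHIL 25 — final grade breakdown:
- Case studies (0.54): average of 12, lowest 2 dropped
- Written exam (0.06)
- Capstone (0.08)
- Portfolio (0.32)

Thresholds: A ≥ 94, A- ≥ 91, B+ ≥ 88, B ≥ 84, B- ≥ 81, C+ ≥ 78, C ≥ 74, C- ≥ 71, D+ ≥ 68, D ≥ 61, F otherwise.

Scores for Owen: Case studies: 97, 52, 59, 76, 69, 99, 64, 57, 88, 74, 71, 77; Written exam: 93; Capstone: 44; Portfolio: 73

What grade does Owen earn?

C

Case studies: drop 52, 57 → average of remaining 10 = 774/10 = 77.4
Weighted total:
  Case studies 77.4 × 0.54 = 41.796
  Written exam 93 × 0.06 = 5.58
  Capstone 44 × 0.08 = 3.52
  Portfolio 73 × 0.32 = 23.36
Sum = 74.256
74.256 is ≥ 74 and < 78 → C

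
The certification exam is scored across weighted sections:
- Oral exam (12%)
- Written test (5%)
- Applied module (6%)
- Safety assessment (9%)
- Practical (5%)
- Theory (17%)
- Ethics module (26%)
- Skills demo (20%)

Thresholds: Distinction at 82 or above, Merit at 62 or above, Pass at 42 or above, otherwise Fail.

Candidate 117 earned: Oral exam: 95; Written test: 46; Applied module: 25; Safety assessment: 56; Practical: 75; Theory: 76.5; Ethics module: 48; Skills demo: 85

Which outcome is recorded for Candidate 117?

Merit

Weighted total:
  Oral exam 95 × 0.12 = 11.4
  Written test 46 × 0.05 = 2.3
  Applied module 25 × 0.06 = 1.5
  Safety assessment 56 × 0.09 = 5.04
  Practical 75 × 0.05 = 3.75
  Theory 76.5 × 0.17 = 13.005
  Ethics module 48 × 0.26 = 12.48
  Skills demo 85 × 0.2 = 17
Sum = 66.475
66.475 is ≥ 62 and < 82 → Merit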